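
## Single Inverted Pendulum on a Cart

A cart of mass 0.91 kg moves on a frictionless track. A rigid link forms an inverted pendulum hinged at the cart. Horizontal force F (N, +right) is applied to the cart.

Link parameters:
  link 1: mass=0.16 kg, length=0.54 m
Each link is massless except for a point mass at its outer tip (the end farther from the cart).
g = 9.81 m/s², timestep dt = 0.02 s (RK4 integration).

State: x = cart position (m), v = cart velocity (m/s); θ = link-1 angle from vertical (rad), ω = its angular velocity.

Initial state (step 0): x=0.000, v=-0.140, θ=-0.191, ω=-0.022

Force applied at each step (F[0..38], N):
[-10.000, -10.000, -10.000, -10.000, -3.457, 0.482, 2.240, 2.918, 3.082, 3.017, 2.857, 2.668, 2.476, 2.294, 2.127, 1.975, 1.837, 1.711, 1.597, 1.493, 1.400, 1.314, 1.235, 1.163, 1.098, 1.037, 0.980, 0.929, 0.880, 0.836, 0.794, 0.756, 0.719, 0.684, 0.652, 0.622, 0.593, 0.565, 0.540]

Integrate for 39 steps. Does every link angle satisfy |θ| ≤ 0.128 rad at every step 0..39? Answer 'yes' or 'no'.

Answer: no

Derivation:
apply F[0]=-10.000 → step 1: x=-0.005, v=-0.352, θ=-0.188, ω=0.295
apply F[1]=-10.000 → step 2: x=-0.014, v=-0.564, θ=-0.179, ω=0.615
apply F[2]=-10.000 → step 3: x=-0.028, v=-0.778, θ=-0.164, ω=0.942
apply F[3]=-10.000 → step 4: x=-0.045, v=-0.992, θ=-0.141, ω=1.278
apply F[4]=-3.457 → step 5: x=-0.066, v=-1.063, θ=-0.115, ω=1.363
apply F[5]=+0.482 → step 6: x=-0.087, v=-1.050, θ=-0.088, ω=1.301
apply F[6]=+2.240 → step 7: x=-0.107, v=-0.998, θ=-0.064, ω=1.178
apply F[7]=+2.918 → step 8: x=-0.127, v=-0.932, θ=-0.042, ω=1.038
apply F[8]=+3.082 → step 9: x=-0.145, v=-0.864, θ=-0.022, ω=0.899
apply F[9]=+3.017 → step 10: x=-0.161, v=-0.797, θ=-0.005, ω=0.771
apply F[10]=+2.857 → step 11: x=-0.177, v=-0.734, θ=0.009, ω=0.655
apply F[11]=+2.668 → step 12: x=-0.191, v=-0.676, θ=0.021, ω=0.553
apply F[12]=+2.476 → step 13: x=-0.204, v=-0.622, θ=0.031, ω=0.463
apply F[13]=+2.294 → step 14: x=-0.216, v=-0.573, θ=0.039, ω=0.385
apply F[14]=+2.127 → step 15: x=-0.227, v=-0.528, θ=0.046, ω=0.317
apply F[15]=+1.975 → step 16: x=-0.237, v=-0.486, θ=0.052, ω=0.258
apply F[16]=+1.837 → step 17: x=-0.246, v=-0.448, θ=0.057, ω=0.206
apply F[17]=+1.711 → step 18: x=-0.255, v=-0.412, θ=0.061, ω=0.162
apply F[18]=+1.597 → step 19: x=-0.263, v=-0.379, θ=0.063, ω=0.124
apply F[19]=+1.493 → step 20: x=-0.270, v=-0.349, θ=0.066, ω=0.091
apply F[20]=+1.400 → step 21: x=-0.277, v=-0.320, θ=0.067, ω=0.062
apply F[21]=+1.314 → step 22: x=-0.283, v=-0.294, θ=0.068, ω=0.038
apply F[22]=+1.235 → step 23: x=-0.288, v=-0.269, θ=0.069, ω=0.017
apply F[23]=+1.163 → step 24: x=-0.293, v=-0.246, θ=0.069, ω=-0.001
apply F[24]=+1.098 → step 25: x=-0.298, v=-0.224, θ=0.069, ω=-0.016
apply F[25]=+1.037 → step 26: x=-0.302, v=-0.204, θ=0.068, ω=-0.029
apply F[26]=+0.980 → step 27: x=-0.306, v=-0.184, θ=0.067, ω=-0.040
apply F[27]=+0.929 → step 28: x=-0.310, v=-0.166, θ=0.067, ω=-0.049
apply F[28]=+0.880 → step 29: x=-0.313, v=-0.149, θ=0.066, ω=-0.057
apply F[29]=+0.836 → step 30: x=-0.316, v=-0.133, θ=0.064, ω=-0.063
apply F[30]=+0.794 → step 31: x=-0.318, v=-0.118, θ=0.063, ω=-0.068
apply F[31]=+0.756 → step 32: x=-0.321, v=-0.103, θ=0.062, ω=-0.072
apply F[32]=+0.719 → step 33: x=-0.322, v=-0.090, θ=0.060, ω=-0.075
apply F[33]=+0.684 → step 34: x=-0.324, v=-0.077, θ=0.059, ω=-0.078
apply F[34]=+0.652 → step 35: x=-0.326, v=-0.064, θ=0.057, ω=-0.080
apply F[35]=+0.622 → step 36: x=-0.327, v=-0.053, θ=0.055, ω=-0.081
apply F[36]=+0.593 → step 37: x=-0.328, v=-0.042, θ=0.054, ω=-0.082
apply F[37]=+0.565 → step 38: x=-0.328, v=-0.031, θ=0.052, ω=-0.082
apply F[38]=+0.540 → step 39: x=-0.329, v=-0.021, θ=0.051, ω=-0.082
Max |angle| over trajectory = 0.191 rad; bound = 0.128 → exceeded.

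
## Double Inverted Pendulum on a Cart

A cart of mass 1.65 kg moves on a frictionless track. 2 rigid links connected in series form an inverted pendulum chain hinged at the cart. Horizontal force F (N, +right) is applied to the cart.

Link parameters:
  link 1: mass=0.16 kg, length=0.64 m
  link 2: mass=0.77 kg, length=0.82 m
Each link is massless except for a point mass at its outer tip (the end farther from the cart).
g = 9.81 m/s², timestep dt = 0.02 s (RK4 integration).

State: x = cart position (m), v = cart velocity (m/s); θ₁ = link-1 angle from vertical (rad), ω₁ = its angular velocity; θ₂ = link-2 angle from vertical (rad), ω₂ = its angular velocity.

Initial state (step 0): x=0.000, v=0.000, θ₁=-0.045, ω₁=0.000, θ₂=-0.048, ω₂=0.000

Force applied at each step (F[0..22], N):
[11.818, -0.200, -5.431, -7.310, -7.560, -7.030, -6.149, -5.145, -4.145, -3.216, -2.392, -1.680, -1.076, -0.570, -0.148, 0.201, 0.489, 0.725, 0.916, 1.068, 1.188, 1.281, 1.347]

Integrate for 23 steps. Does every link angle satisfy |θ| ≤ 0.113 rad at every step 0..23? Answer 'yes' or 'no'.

apply F[0]=+11.818 → step 1: x=0.001, v=0.148, θ₁=-0.047, ω₁=-0.242, θ₂=-0.048, ω₂=-0.003
apply F[1]=-0.200 → step 2: x=0.004, v=0.151, θ₁=-0.052, ω₁=-0.265, θ₂=-0.048, ω₂=-0.000
apply F[2]=-5.431 → step 3: x=0.007, v=0.091, θ₁=-0.057, ω₁=-0.199, θ₂=-0.048, ω₂=0.009
apply F[3]=-7.310 → step 4: x=0.008, v=0.010, θ₁=-0.060, ω₁=-0.105, θ₂=-0.048, ω₂=0.025
apply F[4]=-7.560 → step 5: x=0.007, v=-0.075, θ₁=-0.061, ω₁=-0.012, θ₂=-0.047, ω₂=0.044
apply F[5]=-7.030 → step 6: x=0.005, v=-0.154, θ₁=-0.061, ω₁=0.069, θ₂=-0.046, ω₂=0.065
apply F[6]=-6.149 → step 7: x=0.001, v=-0.221, θ₁=-0.059, ω₁=0.135, θ₂=-0.044, ω₂=0.085
apply F[7]=-5.145 → step 8: x=-0.004, v=-0.277, θ₁=-0.055, ω₁=0.184, θ₂=-0.043, ω₂=0.105
apply F[8]=-4.145 → step 9: x=-0.010, v=-0.322, θ₁=-0.051, ω₁=0.219, θ₂=-0.040, ω₂=0.122
apply F[9]=-3.216 → step 10: x=-0.017, v=-0.355, θ₁=-0.047, ω₁=0.241, θ₂=-0.038, ω₂=0.136
apply F[10]=-2.392 → step 11: x=-0.024, v=-0.379, θ₁=-0.042, ω₁=0.253, θ₂=-0.035, ω₂=0.147
apply F[11]=-1.680 → step 12: x=-0.032, v=-0.395, θ₁=-0.037, ω₁=0.257, θ₂=-0.032, ω₂=0.156
apply F[12]=-1.076 → step 13: x=-0.040, v=-0.405, θ₁=-0.032, ω₁=0.255, θ₂=-0.029, ω₂=0.161
apply F[13]=-0.570 → step 14: x=-0.048, v=-0.408, θ₁=-0.027, ω₁=0.248, θ₂=-0.025, ω₂=0.164
apply F[14]=-0.148 → step 15: x=-0.056, v=-0.407, θ₁=-0.022, ω₁=0.239, θ₂=-0.022, ω₂=0.165
apply F[15]=+0.201 → step 16: x=-0.064, v=-0.403, θ₁=-0.017, ω₁=0.227, θ₂=-0.019, ω₂=0.164
apply F[16]=+0.489 → step 17: x=-0.072, v=-0.395, θ₁=-0.013, ω₁=0.214, θ₂=-0.016, ω₂=0.161
apply F[17]=+0.725 → step 18: x=-0.080, v=-0.385, θ₁=-0.009, ω₁=0.200, θ₂=-0.012, ω₂=0.156
apply F[18]=+0.916 → step 19: x=-0.087, v=-0.373, θ₁=-0.005, ω₁=0.185, θ₂=-0.009, ω₂=0.151
apply F[19]=+1.068 → step 20: x=-0.095, v=-0.360, θ₁=-0.001, ω₁=0.170, θ₂=-0.006, ω₂=0.144
apply F[20]=+1.188 → step 21: x=-0.102, v=-0.346, θ₁=0.002, ω₁=0.156, θ₂=-0.004, ω₂=0.137
apply F[21]=+1.281 → step 22: x=-0.109, v=-0.331, θ₁=0.005, ω₁=0.142, θ₂=-0.001, ω₂=0.129
apply F[22]=+1.347 → step 23: x=-0.115, v=-0.315, θ₁=0.008, ω₁=0.128, θ₂=0.002, ω₂=0.121
Max |angle| over trajectory = 0.061 rad; bound = 0.113 → within bound.

Answer: yes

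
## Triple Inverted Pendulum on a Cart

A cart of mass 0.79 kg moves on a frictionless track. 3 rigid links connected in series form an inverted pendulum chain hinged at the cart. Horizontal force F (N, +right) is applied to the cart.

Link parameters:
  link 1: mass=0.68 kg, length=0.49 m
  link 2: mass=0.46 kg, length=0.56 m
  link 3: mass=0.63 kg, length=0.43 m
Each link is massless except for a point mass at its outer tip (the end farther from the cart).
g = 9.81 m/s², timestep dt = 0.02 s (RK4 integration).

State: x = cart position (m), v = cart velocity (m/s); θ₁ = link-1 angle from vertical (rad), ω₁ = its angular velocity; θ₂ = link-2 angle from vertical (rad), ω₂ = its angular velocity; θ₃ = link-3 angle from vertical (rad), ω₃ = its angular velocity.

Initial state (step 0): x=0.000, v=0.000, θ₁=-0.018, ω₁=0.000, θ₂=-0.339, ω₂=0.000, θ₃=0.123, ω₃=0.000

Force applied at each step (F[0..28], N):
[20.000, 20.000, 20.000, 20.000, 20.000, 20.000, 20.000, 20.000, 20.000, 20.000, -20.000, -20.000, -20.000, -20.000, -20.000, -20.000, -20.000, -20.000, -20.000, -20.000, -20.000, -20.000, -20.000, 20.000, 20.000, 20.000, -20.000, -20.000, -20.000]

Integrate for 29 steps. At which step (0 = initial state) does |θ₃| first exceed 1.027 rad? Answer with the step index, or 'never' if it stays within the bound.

apply F[0]=+20.000 → step 1: x=0.005, v=0.513, θ₁=-0.027, ω₁=-0.931, θ₂=-0.342, ω₂=-0.323, θ₃=0.126, ω₃=0.298
apply F[1]=+20.000 → step 2: x=0.021, v=1.030, θ₁=-0.056, ω₁=-1.901, θ₂=-0.352, ω₂=-0.590, θ₃=0.135, ω₃=0.552
apply F[2]=+20.000 → step 3: x=0.046, v=1.548, θ₁=-0.104, ω₁=-2.932, θ₂=-0.365, ω₂=-0.744, θ₃=0.147, ω₃=0.710
apply F[3]=+20.000 → step 4: x=0.082, v=2.054, θ₁=-0.173, ω₁=-4.009, θ₂=-0.380, ω₂=-0.744, θ₃=0.162, ω₃=0.705
apply F[4]=+20.000 → step 5: x=0.128, v=2.515, θ₁=-0.264, ω₁=-5.056, θ₂=-0.394, ω₂=-0.584, θ₃=0.174, ω₃=0.470
apply F[5]=+20.000 → step 6: x=0.182, v=2.888, θ₁=-0.374, ω₁=-5.947, θ₂=-0.403, ω₂=-0.335, θ₃=0.179, ω₃=-0.019
apply F[6]=+20.000 → step 7: x=0.243, v=3.147, θ₁=-0.500, ω₁=-6.572, θ₂=-0.407, ω₂=-0.121, θ₃=0.172, ω₃=-0.700
apply F[7]=+20.000 → step 8: x=0.308, v=3.300, θ₁=-0.635, ω₁=-6.919, θ₂=-0.409, ω₂=-0.050, θ₃=0.151, ω₃=-1.453
apply F[8]=+20.000 → step 9: x=0.374, v=3.378, θ₁=-0.775, ω₁=-7.061, θ₂=-0.411, ω₂=-0.161, θ₃=0.114, ω₃=-2.171
apply F[9]=+20.000 → step 10: x=0.442, v=3.413, θ₁=-0.917, ω₁=-7.085, θ₂=-0.416, ω₂=-0.437, θ₃=0.064, ω₃=-2.801
apply F[10]=-20.000 → step 11: x=0.506, v=2.930, θ₁=-1.056, ω₁=-6.868, θ₂=-0.425, ω₂=-0.372, θ₃=0.008, ω₃=-2.811
apply F[11]=-20.000 → step 12: x=0.560, v=2.462, θ₁=-1.193, ω₁=-6.817, θ₂=-0.431, ω₂=-0.288, θ₃=-0.048, ω₃=-2.810
apply F[12]=-20.000 → step 13: x=0.604, v=1.992, θ₁=-1.330, ω₁=-6.900, θ₂=-0.436, ω₂=-0.203, θ₃=-0.104, ω₃=-2.815
apply F[13]=-20.000 → step 14: x=0.639, v=1.506, θ₁=-1.470, ω₁=-7.102, θ₂=-0.439, ω₂=-0.140, θ₃=-0.161, ω₃=-2.829
apply F[14]=-20.000 → step 15: x=0.664, v=0.993, θ₁=-1.615, ω₁=-7.426, θ₂=-0.442, ω₂=-0.126, θ₃=-0.218, ω₃=-2.851
apply F[15]=-20.000 → step 16: x=0.679, v=0.438, θ₁=-1.768, ω₁=-7.892, θ₂=-0.445, ω₂=-0.199, θ₃=-0.275, ω₃=-2.874
apply F[16]=-20.000 → step 17: x=0.681, v=-0.176, θ₁=-1.932, ω₁=-8.545, θ₂=-0.451, ω₂=-0.409, θ₃=-0.332, ω₃=-2.893
apply F[17]=-20.000 → step 18: x=0.671, v=-0.874, θ₁=-2.111, ω₁=-9.469, θ₂=-0.463, ω₂=-0.842, θ₃=-0.390, ω₃=-2.902
apply F[18]=-20.000 → step 19: x=0.646, v=-1.697, θ₁=-2.313, ω₁=-10.821, θ₂=-0.487, ω₂=-1.652, θ₃=-0.448, ω₃=-2.901
apply F[19]=-20.000 → step 20: x=0.602, v=-2.704, θ₁=-2.549, ω₁=-12.887, θ₂=-0.534, ω₂=-3.165, θ₃=-0.506, ω₃=-2.887
apply F[20]=-20.000 → step 21: x=0.536, v=-3.907, θ₁=-2.836, ω₁=-16.050, θ₂=-0.623, ω₂=-6.109, θ₃=-0.564, ω₃=-2.822
apply F[21]=-20.000 → step 22: x=0.447, v=-4.804, θ₁=-3.194, ω₁=-19.535, θ₂=-0.795, ω₂=-11.444, θ₃=-0.617, ω₃=-2.400
apply F[22]=-20.000 → step 23: x=0.354, v=-4.402, θ₁=-3.592, ω₁=-19.544, θ₂=-1.080, ω₂=-16.668, θ₃=-0.658, ω₃=-1.843
apply F[23]=+20.000 → step 24: x=0.279, v=-3.133, θ₁=-3.946, ω₁=-15.892, θ₂=-1.427, ω₂=-17.505, θ₃=-0.711, ω₃=-3.980
apply F[24]=+20.000 → step 25: x=0.225, v=-2.391, θ₁=-4.232, ω₁=-12.850, θ₂=-1.769, ω₂=-16.527, θ₃=-0.828, ω₃=-7.761
apply F[25]=+20.000 → step 26: x=0.182, v=-1.943, θ₁=-4.463, ω₁=-10.302, θ₂=-2.084, ω₂=-14.769, θ₃=-1.023, ω₃=-11.756
apply F[26]=-20.000 → step 27: x=0.141, v=-2.137, θ₁=-4.651, ω₁=-8.431, θ₂=-2.364, ω₂=-13.180, θ₃=-1.290, ω₃=-14.902
apply F[27]=-20.000 → step 28: x=0.096, v=-2.431, θ₁=-4.800, ω₁=-6.489, θ₂=-2.606, ω₂=-10.842, θ₃=-1.617, ω₃=-17.736
apply F[28]=-20.000 → step 29: x=0.043, v=-2.825, θ₁=-4.909, ω₁=-4.353, θ₂=-2.793, ω₂=-7.825, θ₃=-1.998, ω₃=-20.294
|θ₃| = 1.290 > 1.027 first at step 27.

Answer: 27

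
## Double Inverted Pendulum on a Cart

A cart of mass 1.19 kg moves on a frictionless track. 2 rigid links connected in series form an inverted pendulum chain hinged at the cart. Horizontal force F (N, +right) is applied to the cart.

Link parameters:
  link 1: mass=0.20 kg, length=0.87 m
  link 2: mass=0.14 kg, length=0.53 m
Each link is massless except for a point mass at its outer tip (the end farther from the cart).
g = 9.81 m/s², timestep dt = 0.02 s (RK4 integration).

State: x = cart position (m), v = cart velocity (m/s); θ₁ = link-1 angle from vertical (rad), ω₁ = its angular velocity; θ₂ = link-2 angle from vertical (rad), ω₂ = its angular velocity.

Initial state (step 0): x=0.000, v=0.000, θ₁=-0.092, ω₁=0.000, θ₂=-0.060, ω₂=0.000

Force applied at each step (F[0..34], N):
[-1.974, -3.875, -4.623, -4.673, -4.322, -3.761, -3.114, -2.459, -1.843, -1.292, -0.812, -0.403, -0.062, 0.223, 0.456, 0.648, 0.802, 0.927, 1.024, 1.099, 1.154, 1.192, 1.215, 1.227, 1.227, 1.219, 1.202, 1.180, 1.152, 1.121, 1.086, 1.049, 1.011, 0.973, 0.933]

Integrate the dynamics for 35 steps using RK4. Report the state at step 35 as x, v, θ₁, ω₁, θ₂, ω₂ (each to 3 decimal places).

Answer: x=-0.233, v=-0.149, θ₁=0.032, ω₁=0.010, θ₂=0.022, ω₂=0.039

Derivation:
apply F[0]=-1.974 → step 1: x=-0.000, v=-0.028, θ₁=-0.092, ω₁=0.006, θ₂=-0.060, ω₂=0.020
apply F[1]=-3.875 → step 2: x=-0.001, v=-0.088, θ₁=-0.091, ω₁=0.049, θ₂=-0.059, ω₂=0.041
apply F[2]=-4.623 → step 3: x=-0.004, v=-0.160, θ₁=-0.090, ω₁=0.106, θ₂=-0.058, ω₂=0.062
apply F[3]=-4.673 → step 4: x=-0.008, v=-0.234, θ₁=-0.087, ω₁=0.165, θ₂=-0.057, ω₂=0.082
apply F[4]=-4.322 → step 5: x=-0.013, v=-0.302, θ₁=-0.083, ω₁=0.219, θ₂=-0.055, ω₂=0.101
apply F[5]=-3.761 → step 6: x=-0.020, v=-0.360, θ₁=-0.078, ω₁=0.264, θ₂=-0.053, ω₂=0.118
apply F[6]=-3.114 → step 7: x=-0.028, v=-0.408, θ₁=-0.073, ω₁=0.298, θ₂=-0.050, ω₂=0.133
apply F[7]=-2.459 → step 8: x=-0.036, v=-0.446, θ₁=-0.067, ω₁=0.322, θ₂=-0.047, ω₂=0.147
apply F[8]=-1.843 → step 9: x=-0.045, v=-0.473, θ₁=-0.060, ω₁=0.336, θ₂=-0.044, ω₂=0.158
apply F[9]=-1.292 → step 10: x=-0.055, v=-0.492, θ₁=-0.053, ω₁=0.342, θ₂=-0.041, ω₂=0.166
apply F[10]=-0.812 → step 11: x=-0.065, v=-0.503, θ₁=-0.046, ω₁=0.342, θ₂=-0.038, ω₂=0.173
apply F[11]=-0.403 → step 12: x=-0.075, v=-0.507, θ₁=-0.040, ω₁=0.336, θ₂=-0.034, ω₂=0.177
apply F[12]=-0.062 → step 13: x=-0.085, v=-0.506, θ₁=-0.033, ω₁=0.326, θ₂=-0.031, ω₂=0.180
apply F[13]=+0.223 → step 14: x=-0.095, v=-0.501, θ₁=-0.027, ω₁=0.313, θ₂=-0.027, ω₂=0.181
apply F[14]=+0.456 → step 15: x=-0.105, v=-0.492, θ₁=-0.021, ω₁=0.298, θ₂=-0.023, ω₂=0.180
apply F[15]=+0.648 → step 16: x=-0.115, v=-0.480, θ₁=-0.015, ω₁=0.281, θ₂=-0.020, ω₂=0.177
apply F[16]=+0.802 → step 17: x=-0.124, v=-0.466, θ₁=-0.009, ω₁=0.263, θ₂=-0.016, ω₂=0.173
apply F[17]=+0.927 → step 18: x=-0.133, v=-0.450, θ₁=-0.004, ω₁=0.244, θ₂=-0.013, ω₂=0.169
apply F[18]=+1.024 → step 19: x=-0.142, v=-0.432, θ₁=0.000, ω₁=0.225, θ₂=-0.010, ω₂=0.163
apply F[19]=+1.099 → step 20: x=-0.151, v=-0.414, θ₁=0.005, ω₁=0.206, θ₂=-0.006, ω₂=0.156
apply F[20]=+1.154 → step 21: x=-0.159, v=-0.395, θ₁=0.009, ω₁=0.188, θ₂=-0.003, ω₂=0.149
apply F[21]=+1.192 → step 22: x=-0.166, v=-0.375, θ₁=0.012, ω₁=0.170, θ₂=-0.000, ω₂=0.141
apply F[22]=+1.215 → step 23: x=-0.174, v=-0.356, θ₁=0.015, ω₁=0.152, θ₂=0.002, ω₂=0.133
apply F[23]=+1.227 → step 24: x=-0.181, v=-0.336, θ₁=0.018, ω₁=0.136, θ₂=0.005, ω₂=0.125
apply F[24]=+1.227 → step 25: x=-0.187, v=-0.317, θ₁=0.021, ω₁=0.120, θ₂=0.007, ω₂=0.116
apply F[25]=+1.219 → step 26: x=-0.193, v=-0.297, θ₁=0.023, ω₁=0.105, θ₂=0.010, ω₂=0.108
apply F[26]=+1.202 → step 27: x=-0.199, v=-0.278, θ₁=0.025, ω₁=0.091, θ₂=0.012, ω₂=0.099
apply F[27]=+1.180 → step 28: x=-0.204, v=-0.260, θ₁=0.027, ω₁=0.077, θ₂=0.014, ω₂=0.091
apply F[28]=+1.152 → step 29: x=-0.209, v=-0.242, θ₁=0.028, ω₁=0.065, θ₂=0.015, ω₂=0.083
apply F[29]=+1.121 → step 30: x=-0.214, v=-0.225, θ₁=0.029, ω₁=0.054, θ₂=0.017, ω₂=0.075
apply F[30]=+1.086 → step 31: x=-0.218, v=-0.208, θ₁=0.030, ω₁=0.043, θ₂=0.018, ω₂=0.067
apply F[31]=+1.049 → step 32: x=-0.222, v=-0.193, θ₁=0.031, ω₁=0.034, θ₂=0.020, ω₂=0.060
apply F[32]=+1.011 → step 33: x=-0.226, v=-0.177, θ₁=0.032, ω₁=0.025, θ₂=0.021, ω₂=0.052
apply F[33]=+0.973 → step 34: x=-0.230, v=-0.163, θ₁=0.032, ω₁=0.017, θ₂=0.022, ω₂=0.046
apply F[34]=+0.933 → step 35: x=-0.233, v=-0.149, θ₁=0.032, ω₁=0.010, θ₂=0.022, ω₂=0.039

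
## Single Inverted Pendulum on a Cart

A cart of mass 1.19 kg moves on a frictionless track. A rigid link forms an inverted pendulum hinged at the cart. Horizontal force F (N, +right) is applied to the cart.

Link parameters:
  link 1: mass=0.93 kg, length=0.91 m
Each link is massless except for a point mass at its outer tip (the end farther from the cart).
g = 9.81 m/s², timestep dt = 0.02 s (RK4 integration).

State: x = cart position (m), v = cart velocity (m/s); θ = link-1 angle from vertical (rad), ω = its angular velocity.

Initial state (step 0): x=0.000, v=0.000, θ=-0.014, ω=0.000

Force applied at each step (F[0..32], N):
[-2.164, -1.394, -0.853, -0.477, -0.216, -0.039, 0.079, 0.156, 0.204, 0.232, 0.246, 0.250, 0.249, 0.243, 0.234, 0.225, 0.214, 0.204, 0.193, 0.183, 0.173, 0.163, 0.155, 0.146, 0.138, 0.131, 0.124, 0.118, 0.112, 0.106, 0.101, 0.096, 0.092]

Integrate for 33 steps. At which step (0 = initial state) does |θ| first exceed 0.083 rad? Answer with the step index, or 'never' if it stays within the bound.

apply F[0]=-2.164 → step 1: x=-0.000, v=-0.034, θ=-0.014, ω=0.035
apply F[1]=-1.394 → step 2: x=-0.001, v=-0.056, θ=-0.013, ω=0.055
apply F[2]=-0.853 → step 3: x=-0.002, v=-0.068, θ=-0.012, ω=0.066
apply F[3]=-0.477 → step 4: x=-0.004, v=-0.074, θ=-0.010, ω=0.071
apply F[4]=-0.216 → step 5: x=-0.005, v=-0.077, θ=-0.009, ω=0.071
apply F[5]=-0.039 → step 6: x=-0.007, v=-0.076, θ=-0.007, ω=0.069
apply F[6]=+0.079 → step 7: x=-0.008, v=-0.074, θ=-0.006, ω=0.065
apply F[7]=+0.156 → step 8: x=-0.010, v=-0.070, θ=-0.005, ω=0.060
apply F[8]=+0.204 → step 9: x=-0.011, v=-0.066, θ=-0.004, ω=0.055
apply F[9]=+0.232 → step 10: x=-0.013, v=-0.062, θ=-0.003, ω=0.049
apply F[10]=+0.246 → step 11: x=-0.014, v=-0.057, θ=-0.002, ω=0.044
apply F[11]=+0.250 → step 12: x=-0.015, v=-0.053, θ=-0.001, ω=0.039
apply F[12]=+0.249 → step 13: x=-0.016, v=-0.049, θ=-0.000, ω=0.034
apply F[13]=+0.243 → step 14: x=-0.017, v=-0.045, θ=0.001, ω=0.030
apply F[14]=+0.234 → step 15: x=-0.018, v=-0.041, θ=0.001, ω=0.026
apply F[15]=+0.225 → step 16: x=-0.018, v=-0.037, θ=0.002, ω=0.022
apply F[16]=+0.214 → step 17: x=-0.019, v=-0.034, θ=0.002, ω=0.019
apply F[17]=+0.204 → step 18: x=-0.020, v=-0.031, θ=0.002, ω=0.016
apply F[18]=+0.193 → step 19: x=-0.020, v=-0.028, θ=0.003, ω=0.013
apply F[19]=+0.183 → step 20: x=-0.021, v=-0.025, θ=0.003, ω=0.011
apply F[20]=+0.173 → step 21: x=-0.021, v=-0.023, θ=0.003, ω=0.009
apply F[21]=+0.163 → step 22: x=-0.022, v=-0.021, θ=0.003, ω=0.007
apply F[22]=+0.155 → step 23: x=-0.022, v=-0.019, θ=0.003, ω=0.005
apply F[23]=+0.146 → step 24: x=-0.023, v=-0.017, θ=0.003, ω=0.004
apply F[24]=+0.138 → step 25: x=-0.023, v=-0.015, θ=0.003, ω=0.003
apply F[25]=+0.131 → step 26: x=-0.023, v=-0.013, θ=0.004, ω=0.002
apply F[26]=+0.124 → step 27: x=-0.023, v=-0.012, θ=0.004, ω=0.001
apply F[27]=+0.118 → step 28: x=-0.024, v=-0.010, θ=0.004, ω=-0.000
apply F[28]=+0.112 → step 29: x=-0.024, v=-0.009, θ=0.004, ω=-0.001
apply F[29]=+0.106 → step 30: x=-0.024, v=-0.008, θ=0.004, ω=-0.001
apply F[30]=+0.101 → step 31: x=-0.024, v=-0.006, θ=0.003, ω=-0.002
apply F[31]=+0.096 → step 32: x=-0.024, v=-0.005, θ=0.003, ω=-0.002
apply F[32]=+0.092 → step 33: x=-0.024, v=-0.004, θ=0.003, ω=-0.003
max |θ| = 0.014 ≤ 0.083 over all 34 states.

Answer: never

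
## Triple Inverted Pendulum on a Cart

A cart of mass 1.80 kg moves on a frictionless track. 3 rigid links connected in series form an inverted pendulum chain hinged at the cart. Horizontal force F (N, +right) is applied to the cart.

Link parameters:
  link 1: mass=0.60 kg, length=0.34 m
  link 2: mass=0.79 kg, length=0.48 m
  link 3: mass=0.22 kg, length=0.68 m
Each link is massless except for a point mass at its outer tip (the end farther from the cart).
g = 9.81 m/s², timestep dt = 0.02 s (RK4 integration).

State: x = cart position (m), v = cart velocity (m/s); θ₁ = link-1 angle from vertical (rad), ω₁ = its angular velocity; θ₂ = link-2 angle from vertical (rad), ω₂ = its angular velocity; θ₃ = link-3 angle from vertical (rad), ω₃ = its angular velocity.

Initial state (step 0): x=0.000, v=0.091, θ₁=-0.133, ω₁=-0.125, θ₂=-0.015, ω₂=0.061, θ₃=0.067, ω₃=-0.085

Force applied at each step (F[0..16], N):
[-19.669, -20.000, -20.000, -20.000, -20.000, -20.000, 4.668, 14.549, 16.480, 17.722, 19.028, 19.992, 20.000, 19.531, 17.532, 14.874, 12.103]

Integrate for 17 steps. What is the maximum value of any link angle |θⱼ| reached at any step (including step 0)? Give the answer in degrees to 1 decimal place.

apply F[0]=-19.669 → step 1: x=-0.000, v=-0.102, θ₁=-0.132, ω₁=0.236, θ₂=-0.012, ω₂=0.194, θ₃=0.066, ω₃=-0.053
apply F[1]=-20.000 → step 2: x=-0.004, v=-0.300, θ₁=-0.123, ω₁=0.616, θ₂=-0.007, ω₂=0.325, θ₃=0.065, ω₃=-0.023
apply F[2]=-20.000 → step 3: x=-0.012, v=-0.501, θ₁=-0.107, ω₁=1.021, θ₂=0.000, ω₂=0.447, θ₃=0.065, ω₃=0.003
apply F[3]=-20.000 → step 4: x=-0.024, v=-0.706, θ₁=-0.082, ω₁=1.469, θ₂=0.011, ω₂=0.552, θ₃=0.065, ω₃=0.025
apply F[4]=-20.000 → step 5: x=-0.040, v=-0.917, θ₁=-0.048, ω₁=1.976, θ₂=0.022, ω₂=0.632, θ₃=0.066, ω₃=0.042
apply F[5]=-20.000 → step 6: x=-0.061, v=-1.135, θ₁=-0.003, ω₁=2.558, θ₂=0.036, ω₂=0.680, θ₃=0.067, ω₃=0.054
apply F[6]=+4.668 → step 7: x=-0.083, v=-1.087, θ₁=0.047, ω₁=2.413, θ₂=0.049, ω₂=0.694, θ₃=0.068, ω₃=0.061
apply F[7]=+14.549 → step 8: x=-0.103, v=-0.936, θ₁=0.091, ω₁=2.021, θ₂=0.063, ω₂=0.680, θ₃=0.069, ω₃=0.064
apply F[8]=+16.480 → step 9: x=-0.120, v=-0.771, θ₁=0.128, ω₁=1.640, θ₂=0.076, ω₂=0.638, θ₃=0.070, ω₃=0.064
apply F[9]=+17.722 → step 10: x=-0.134, v=-0.600, θ₁=0.157, ω₁=1.283, θ₂=0.089, ω₂=0.572, θ₃=0.072, ω₃=0.060
apply F[10]=+19.028 → step 11: x=-0.144, v=-0.420, θ₁=0.179, ω₁=0.936, θ₂=0.099, ω₂=0.487, θ₃=0.073, ω₃=0.051
apply F[11]=+19.992 → step 12: x=-0.151, v=-0.234, θ₁=0.194, ω₁=0.597, θ₂=0.108, ω₂=0.389, θ₃=0.074, ω₃=0.039
apply F[12]=+20.000 → step 13: x=-0.154, v=-0.052, θ₁=0.203, ω₁=0.280, θ₂=0.115, ω₂=0.284, θ₃=0.074, ω₃=0.023
apply F[13]=+19.531 → step 14: x=-0.153, v=0.125, θ₁=0.206, ω₁=-0.013, θ₂=0.119, ω₂=0.180, θ₃=0.075, ω₃=0.005
apply F[14]=+17.532 → step 15: x=-0.149, v=0.279, θ₁=0.203, ω₁=-0.251, θ₂=0.122, ω₂=0.083, θ₃=0.074, ω₃=-0.014
apply F[15]=+14.874 → step 16: x=-0.142, v=0.407, θ₁=0.196, ω₁=-0.421, θ₂=0.123, ω₂=-0.004, θ₃=0.074, ω₃=-0.033
apply F[16]=+12.103 → step 17: x=-0.133, v=0.506, θ₁=0.187, ω₁=-0.526, θ₂=0.122, ω₂=-0.079, θ₃=0.073, ω₃=-0.052
Max |angle| over trajectory = 0.206 rad = 11.8°.

Answer: 11.8°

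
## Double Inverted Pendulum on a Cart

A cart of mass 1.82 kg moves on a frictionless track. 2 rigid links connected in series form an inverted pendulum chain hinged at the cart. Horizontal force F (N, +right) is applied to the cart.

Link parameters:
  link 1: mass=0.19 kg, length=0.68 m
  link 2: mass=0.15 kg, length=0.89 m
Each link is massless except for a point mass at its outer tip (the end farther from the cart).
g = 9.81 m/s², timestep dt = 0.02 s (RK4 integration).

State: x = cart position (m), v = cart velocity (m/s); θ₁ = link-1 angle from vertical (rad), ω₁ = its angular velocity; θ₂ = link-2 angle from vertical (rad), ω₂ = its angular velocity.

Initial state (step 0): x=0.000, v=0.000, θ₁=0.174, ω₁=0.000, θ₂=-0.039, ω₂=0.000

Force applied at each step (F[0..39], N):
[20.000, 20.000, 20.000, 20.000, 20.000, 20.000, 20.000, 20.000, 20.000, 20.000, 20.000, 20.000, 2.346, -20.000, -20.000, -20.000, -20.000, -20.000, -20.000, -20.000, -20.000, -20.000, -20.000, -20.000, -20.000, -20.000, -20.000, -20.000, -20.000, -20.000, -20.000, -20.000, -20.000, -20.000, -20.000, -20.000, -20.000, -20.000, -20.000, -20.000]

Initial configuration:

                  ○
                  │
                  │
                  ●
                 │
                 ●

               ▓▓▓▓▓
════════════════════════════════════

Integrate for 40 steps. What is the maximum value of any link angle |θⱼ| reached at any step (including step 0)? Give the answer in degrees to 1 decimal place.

apply F[0]=+20.000 → step 1: x=0.002, v=0.213, θ₁=0.172, ω₁=-0.205, θ₂=-0.040, ω₂=-0.094
apply F[1]=+20.000 → step 2: x=0.009, v=0.425, θ₁=0.166, ω₁=-0.413, θ₂=-0.043, ω₂=-0.187
apply F[2]=+20.000 → step 3: x=0.019, v=0.639, θ₁=0.155, ω₁=-0.626, θ₂=-0.047, ω₂=-0.276
apply F[3]=+20.000 → step 4: x=0.034, v=0.853, θ₁=0.141, ω₁=-0.847, θ₂=-0.054, ω₂=-0.359
apply F[4]=+20.000 → step 5: x=0.053, v=1.068, θ₁=0.121, ω₁=-1.080, θ₂=-0.062, ω₂=-0.436
apply F[5]=+20.000 → step 6: x=0.077, v=1.283, θ₁=0.097, ω₁=-1.325, θ₂=-0.071, ω₂=-0.504
apply F[6]=+20.000 → step 7: x=0.105, v=1.500, θ₁=0.068, ω₁=-1.587, θ₂=-0.082, ω₂=-0.561
apply F[7]=+20.000 → step 8: x=0.137, v=1.719, θ₁=0.034, ω₁=-1.868, θ₂=-0.094, ω₂=-0.606
apply F[8]=+20.000 → step 9: x=0.173, v=1.938, θ₁=-0.007, ω₁=-2.168, θ₂=-0.106, ω₂=-0.638
apply F[9]=+20.000 → step 10: x=0.214, v=2.158, θ₁=-0.053, ω₁=-2.490, θ₂=-0.119, ω₂=-0.657
apply F[10]=+20.000 → step 11: x=0.260, v=2.379, θ₁=-0.106, ω₁=-2.833, θ₂=-0.132, ω₂=-0.665
apply F[11]=+20.000 → step 12: x=0.309, v=2.600, θ₁=-0.166, ω₁=-3.193, θ₂=-0.145, ω₂=-0.665
apply F[12]=+2.346 → step 13: x=0.362, v=2.627, θ₁=-0.231, ω₁=-3.291, θ₂=-0.159, ω₂=-0.662
apply F[13]=-20.000 → step 14: x=0.412, v=2.412, θ₁=-0.295, ω₁=-3.073, θ₂=-0.172, ω₂=-0.641
apply F[14]=-20.000 → step 15: x=0.458, v=2.200, θ₁=-0.354, ω₁=-2.890, θ₂=-0.184, ω₂=-0.603
apply F[15]=-20.000 → step 16: x=0.500, v=1.991, θ₁=-0.411, ω₁=-2.743, θ₂=-0.196, ω₂=-0.547
apply F[16]=-20.000 → step 17: x=0.538, v=1.784, θ₁=-0.464, ω₁=-2.631, θ₂=-0.206, ω₂=-0.472
apply F[17]=-20.000 → step 18: x=0.572, v=1.578, θ₁=-0.516, ω₁=-2.551, θ₂=-0.215, ω₂=-0.379
apply F[18]=-20.000 → step 19: x=0.601, v=1.375, θ₁=-0.567, ω₁=-2.504, θ₂=-0.221, ω₂=-0.270
apply F[19]=-20.000 → step 20: x=0.627, v=1.173, θ₁=-0.617, ω₁=-2.486, θ₂=-0.225, ω₂=-0.145
apply F[20]=-20.000 → step 21: x=0.648, v=0.973, θ₁=-0.666, ω₁=-2.495, θ₂=-0.227, ω₂=-0.006
apply F[21]=-20.000 → step 22: x=0.665, v=0.773, θ₁=-0.716, ω₁=-2.530, θ₂=-0.225, ω₂=0.144
apply F[22]=-20.000 → step 23: x=0.679, v=0.573, θ₁=-0.768, ω₁=-2.587, θ₂=-0.221, ω₂=0.303
apply F[23]=-20.000 → step 24: x=0.688, v=0.373, θ₁=-0.820, ω₁=-2.666, θ₂=-0.213, ω₂=0.467
apply F[24]=-20.000 → step 25: x=0.694, v=0.173, θ₁=-0.874, ω₁=-2.762, θ₂=-0.202, ω₂=0.634
apply F[25]=-20.000 → step 26: x=0.695, v=-0.028, θ₁=-0.931, ω₁=-2.874, θ₂=-0.188, ω₂=0.799
apply F[26]=-20.000 → step 27: x=0.693, v=-0.231, θ₁=-0.989, ω₁=-2.998, θ₂=-0.170, ω₂=0.958
apply F[27]=-20.000 → step 28: x=0.686, v=-0.435, θ₁=-1.051, ω₁=-3.134, θ₂=-0.150, ω₂=1.108
apply F[28]=-20.000 → step 29: x=0.675, v=-0.641, θ₁=-1.115, ω₁=-3.280, θ₂=-0.126, ω₂=1.245
apply F[29]=-20.000 → step 30: x=0.660, v=-0.849, θ₁=-1.182, ω₁=-3.436, θ₂=-0.100, ω₂=1.365
apply F[30]=-20.000 → step 31: x=0.641, v=-1.059, θ₁=-1.252, ω₁=-3.603, θ₂=-0.072, ω₂=1.465
apply F[31]=-20.000 → step 32: x=0.618, v=-1.272, θ₁=-1.326, ω₁=-3.783, θ₂=-0.042, ω₂=1.540
apply F[32]=-20.000 → step 33: x=0.590, v=-1.487, θ₁=-1.404, ω₁=-3.980, θ₂=-0.010, ω₂=1.586
apply F[33]=-20.000 → step 34: x=0.559, v=-1.706, θ₁=-1.486, ω₁=-4.197, θ₂=0.022, ω₂=1.600
apply F[34]=-20.000 → step 35: x=0.522, v=-1.928, θ₁=-1.572, ω₁=-4.443, θ₂=0.053, ω₂=1.573
apply F[35]=-20.000 → step 36: x=0.481, v=-2.154, θ₁=-1.663, ω₁=-4.724, θ₂=0.084, ω₂=1.499
apply F[36]=-20.000 → step 37: x=0.436, v=-2.387, θ₁=-1.761, ω₁=-5.053, θ₂=0.113, ω₂=1.367
apply F[37]=-20.000 → step 38: x=0.386, v=-2.626, θ₁=-1.866, ω₁=-5.443, θ₂=0.138, ω₂=1.162
apply F[38]=-20.000 → step 39: x=0.331, v=-2.875, θ₁=-1.979, ω₁=-5.911, θ₂=0.159, ω₂=0.869
apply F[39]=-20.000 → step 40: x=0.271, v=-3.136, θ₁=-2.103, ω₁=-6.475, θ₂=0.173, ω₂=0.469
Max |angle| over trajectory = 2.103 rad = 120.5°.

Answer: 120.5°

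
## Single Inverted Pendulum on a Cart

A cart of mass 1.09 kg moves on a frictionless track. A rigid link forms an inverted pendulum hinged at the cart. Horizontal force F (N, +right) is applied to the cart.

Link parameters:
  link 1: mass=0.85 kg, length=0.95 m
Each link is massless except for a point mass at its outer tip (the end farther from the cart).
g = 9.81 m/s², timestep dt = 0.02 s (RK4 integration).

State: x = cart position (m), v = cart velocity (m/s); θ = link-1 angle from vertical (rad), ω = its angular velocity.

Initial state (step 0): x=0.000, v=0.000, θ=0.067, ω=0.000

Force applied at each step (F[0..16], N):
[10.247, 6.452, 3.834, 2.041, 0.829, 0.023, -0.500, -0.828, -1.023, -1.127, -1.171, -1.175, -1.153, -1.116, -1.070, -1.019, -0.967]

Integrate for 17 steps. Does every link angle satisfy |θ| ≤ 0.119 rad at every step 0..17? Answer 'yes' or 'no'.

apply F[0]=+10.247 → step 1: x=0.002, v=0.177, θ=0.065, ω=-0.172
apply F[1]=+6.452 → step 2: x=0.006, v=0.286, θ=0.061, ω=-0.273
apply F[2]=+3.834 → step 3: x=0.013, v=0.347, θ=0.055, ω=-0.326
apply F[3]=+2.041 → step 4: x=0.020, v=0.377, θ=0.048, ω=-0.346
apply F[4]=+0.829 → step 5: x=0.028, v=0.385, θ=0.041, ω=-0.346
apply F[5]=+0.023 → step 6: x=0.035, v=0.380, θ=0.034, ω=-0.333
apply F[6]=-0.500 → step 7: x=0.043, v=0.366, θ=0.028, ω=-0.312
apply F[7]=-0.828 → step 8: x=0.050, v=0.347, θ=0.022, ω=-0.287
apply F[8]=-1.023 → step 9: x=0.057, v=0.325, θ=0.017, ω=-0.260
apply F[9]=-1.127 → step 10: x=0.063, v=0.303, θ=0.012, ω=-0.233
apply F[10]=-1.171 → step 11: x=0.069, v=0.280, θ=0.007, ω=-0.207
apply F[11]=-1.175 → step 12: x=0.074, v=0.257, θ=0.003, ω=-0.182
apply F[12]=-1.153 → step 13: x=0.079, v=0.236, θ=-0.000, ω=-0.159
apply F[13]=-1.116 → step 14: x=0.083, v=0.216, θ=-0.003, ω=-0.139
apply F[14]=-1.070 → step 15: x=0.088, v=0.197, θ=-0.006, ω=-0.119
apply F[15]=-1.019 → step 16: x=0.091, v=0.179, θ=-0.008, ω=-0.102
apply F[16]=-0.967 → step 17: x=0.095, v=0.163, θ=-0.010, ω=-0.087
Max |angle| over trajectory = 0.067 rad; bound = 0.119 → within bound.

Answer: yes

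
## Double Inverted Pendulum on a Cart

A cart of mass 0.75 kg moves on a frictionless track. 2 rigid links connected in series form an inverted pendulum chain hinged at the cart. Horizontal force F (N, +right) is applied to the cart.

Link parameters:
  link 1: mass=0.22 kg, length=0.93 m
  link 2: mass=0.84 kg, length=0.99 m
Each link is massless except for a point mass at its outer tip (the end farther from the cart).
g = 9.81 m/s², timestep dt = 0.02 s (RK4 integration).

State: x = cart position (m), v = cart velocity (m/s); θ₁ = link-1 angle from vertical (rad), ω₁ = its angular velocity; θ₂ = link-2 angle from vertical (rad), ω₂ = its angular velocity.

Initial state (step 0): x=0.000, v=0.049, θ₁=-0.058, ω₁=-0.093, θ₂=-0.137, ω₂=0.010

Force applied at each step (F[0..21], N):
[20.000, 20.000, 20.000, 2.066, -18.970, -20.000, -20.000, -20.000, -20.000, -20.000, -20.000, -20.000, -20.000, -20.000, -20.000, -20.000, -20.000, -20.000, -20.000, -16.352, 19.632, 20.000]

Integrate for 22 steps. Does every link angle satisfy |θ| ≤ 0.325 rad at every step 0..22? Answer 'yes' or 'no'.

Answer: yes

Derivation:
apply F[0]=+20.000 → step 1: x=0.006, v=0.596, θ₁=-0.065, ω₁=-0.644, θ₂=-0.137, ω₂=-0.048
apply F[1]=+20.000 → step 2: x=0.024, v=1.143, θ₁=-0.084, ω₁=-1.210, θ₂=-0.139, ω₂=-0.091
apply F[2]=+20.000 → step 3: x=0.052, v=1.690, θ₁=-0.114, ω₁=-1.799, θ₂=-0.141, ω₂=-0.112
apply F[3]=+2.066 → step 4: x=0.087, v=1.767, θ₁=-0.151, ω₁=-1.904, θ₂=-0.143, ω₂=-0.118
apply F[4]=-18.970 → step 5: x=0.118, v=1.313, θ₁=-0.185, ω₁=-1.479, θ₂=-0.145, ω₂=-0.092
apply F[5]=-20.000 → step 6: x=0.139, v=0.849, θ₁=-0.210, ω₁=-1.085, θ₂=-0.147, ω₂=-0.028
apply F[6]=-20.000 → step 7: x=0.152, v=0.399, θ₁=-0.228, ω₁=-0.739, θ₂=-0.146, ω₂=0.067
apply F[7]=-20.000 → step 8: x=0.155, v=-0.043, θ₁=-0.240, ω₁=-0.428, θ₂=-0.144, ω₂=0.189
apply F[8]=-20.000 → step 9: x=0.150, v=-0.481, θ₁=-0.246, ω₁=-0.139, θ₂=-0.139, ω₂=0.328
apply F[9]=-20.000 → step 10: x=0.136, v=-0.917, θ₁=-0.246, ω₁=0.138, θ₂=-0.131, ω₂=0.480
apply F[10]=-20.000 → step 11: x=0.113, v=-1.357, θ₁=-0.240, ω₁=0.414, θ₂=-0.119, ω₂=0.638
apply F[11]=-20.000 → step 12: x=0.082, v=-1.803, θ₁=-0.229, ω₁=0.700, θ₂=-0.105, ω₂=0.796
apply F[12]=-20.000 → step 13: x=0.041, v=-2.258, θ₁=-0.212, ω₁=1.007, θ₂=-0.088, ω₂=0.947
apply F[13]=-20.000 → step 14: x=-0.009, v=-2.727, θ₁=-0.188, ω₁=1.345, θ₂=-0.067, ω₂=1.085
apply F[14]=-20.000 → step 15: x=-0.068, v=-3.210, θ₁=-0.158, ω₁=1.727, θ₂=-0.044, ω₂=1.200
apply F[15]=-20.000 → step 16: x=-0.137, v=-3.712, θ₁=-0.119, ω₁=2.163, θ₂=-0.019, ω₂=1.285
apply F[16]=-20.000 → step 17: x=-0.217, v=-4.230, θ₁=-0.071, ω₁=2.661, θ₂=0.007, ω₂=1.332
apply F[17]=-20.000 → step 18: x=-0.307, v=-4.761, θ₁=-0.012, ω₁=3.216, θ₂=0.034, ω₂=1.342
apply F[18]=-20.000 → step 19: x=-0.407, v=-5.291, θ₁=0.058, ω₁=3.797, θ₂=0.060, ω₂=1.335
apply F[19]=-16.352 → step 20: x=-0.517, v=-5.703, θ₁=0.138, ω₁=4.238, θ₂=0.087, ω₂=1.357
apply F[20]=+19.632 → step 21: x=-0.626, v=-5.172, θ₁=0.218, ω₁=3.702, θ₂=0.114, ω₂=1.368
apply F[21]=+20.000 → step 22: x=-0.724, v=-4.661, θ₁=0.287, ω₁=3.252, θ₂=0.142, ω₂=1.329
Max |angle| over trajectory = 0.287 rad; bound = 0.325 → within bound.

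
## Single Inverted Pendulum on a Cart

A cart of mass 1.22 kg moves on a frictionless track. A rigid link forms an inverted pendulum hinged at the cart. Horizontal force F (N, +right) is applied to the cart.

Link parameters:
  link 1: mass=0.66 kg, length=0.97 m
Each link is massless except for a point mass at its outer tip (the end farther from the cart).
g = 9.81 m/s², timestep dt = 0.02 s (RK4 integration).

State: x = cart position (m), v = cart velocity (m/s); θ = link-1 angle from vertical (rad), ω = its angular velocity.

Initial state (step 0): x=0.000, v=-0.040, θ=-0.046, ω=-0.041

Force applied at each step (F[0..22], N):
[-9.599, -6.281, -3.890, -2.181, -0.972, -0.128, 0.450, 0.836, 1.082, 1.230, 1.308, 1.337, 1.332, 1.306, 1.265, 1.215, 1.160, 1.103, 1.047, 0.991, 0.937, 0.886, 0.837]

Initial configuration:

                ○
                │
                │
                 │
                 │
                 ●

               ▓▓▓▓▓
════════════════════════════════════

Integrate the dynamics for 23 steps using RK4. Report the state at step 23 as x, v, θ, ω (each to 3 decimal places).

Answer: x=-0.120, v=-0.110, θ=0.022, ω=0.016

Derivation:
apply F[0]=-9.599 → step 1: x=-0.002, v=-0.192, θ=-0.045, ω=0.107
apply F[1]=-6.281 → step 2: x=-0.007, v=-0.291, θ=-0.042, ω=0.199
apply F[2]=-3.890 → step 3: x=-0.014, v=-0.350, θ=-0.038, ω=0.252
apply F[3]=-2.181 → step 4: x=-0.021, v=-0.382, θ=-0.032, ω=0.278
apply F[4]=-0.972 → step 5: x=-0.029, v=-0.395, θ=-0.027, ω=0.285
apply F[5]=-0.128 → step 6: x=-0.037, v=-0.394, θ=-0.021, ω=0.280
apply F[6]=+0.450 → step 7: x=-0.044, v=-0.385, θ=-0.016, ω=0.266
apply F[7]=+0.836 → step 8: x=-0.052, v=-0.370, θ=-0.011, ω=0.248
apply F[8]=+1.082 → step 9: x=-0.059, v=-0.351, θ=-0.006, ω=0.227
apply F[9]=+1.230 → step 10: x=-0.066, v=-0.331, θ=-0.002, ω=0.205
apply F[10]=+1.308 → step 11: x=-0.072, v=-0.309, θ=0.002, ω=0.183
apply F[11]=+1.337 → step 12: x=-0.078, v=-0.288, θ=0.006, ω=0.162
apply F[12]=+1.332 → step 13: x=-0.084, v=-0.267, θ=0.009, ω=0.142
apply F[13]=+1.306 → step 14: x=-0.089, v=-0.247, θ=0.011, ω=0.123
apply F[14]=+1.265 → step 15: x=-0.094, v=-0.227, θ=0.014, ω=0.106
apply F[15]=+1.215 → step 16: x=-0.098, v=-0.209, θ=0.016, ω=0.090
apply F[16]=+1.160 → step 17: x=-0.102, v=-0.192, θ=0.017, ω=0.075
apply F[17]=+1.103 → step 18: x=-0.106, v=-0.175, θ=0.019, ω=0.062
apply F[18]=+1.047 → step 19: x=-0.109, v=-0.160, θ=0.020, ω=0.051
apply F[19]=+0.991 → step 20: x=-0.112, v=-0.146, θ=0.021, ω=0.040
apply F[20]=+0.937 → step 21: x=-0.115, v=-0.133, θ=0.022, ω=0.031
apply F[21]=+0.886 → step 22: x=-0.118, v=-0.121, θ=0.022, ω=0.023
apply F[22]=+0.837 → step 23: x=-0.120, v=-0.110, θ=0.022, ω=0.016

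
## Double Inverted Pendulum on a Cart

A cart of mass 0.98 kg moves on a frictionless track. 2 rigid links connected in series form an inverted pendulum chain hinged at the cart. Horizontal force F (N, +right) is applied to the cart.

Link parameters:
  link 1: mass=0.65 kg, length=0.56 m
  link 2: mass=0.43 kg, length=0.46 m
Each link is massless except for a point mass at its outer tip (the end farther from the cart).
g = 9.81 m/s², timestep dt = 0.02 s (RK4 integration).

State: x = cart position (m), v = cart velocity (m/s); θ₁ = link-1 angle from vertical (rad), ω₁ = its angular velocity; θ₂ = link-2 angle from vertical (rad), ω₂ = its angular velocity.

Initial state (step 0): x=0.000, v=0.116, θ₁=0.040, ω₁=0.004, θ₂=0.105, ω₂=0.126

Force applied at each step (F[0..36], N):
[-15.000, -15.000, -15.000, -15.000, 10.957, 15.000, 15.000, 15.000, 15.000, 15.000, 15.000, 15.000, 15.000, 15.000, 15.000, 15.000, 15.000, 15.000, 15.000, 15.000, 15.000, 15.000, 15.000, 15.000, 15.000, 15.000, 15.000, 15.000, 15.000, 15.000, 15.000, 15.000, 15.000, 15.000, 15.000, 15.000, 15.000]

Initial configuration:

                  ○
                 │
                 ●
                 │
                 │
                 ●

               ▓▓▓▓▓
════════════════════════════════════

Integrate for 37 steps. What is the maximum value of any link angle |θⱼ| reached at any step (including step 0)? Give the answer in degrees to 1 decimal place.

Answer: 98.2°

Derivation:
apply F[0]=-15.000 → step 1: x=-0.001, v=-0.198, θ₁=0.046, ω₁=0.566, θ₂=0.108, ω₂=0.168
apply F[1]=-15.000 → step 2: x=-0.008, v=-0.515, θ₁=0.063, ω₁=1.137, θ₂=0.112, ω₂=0.203
apply F[2]=-15.000 → step 3: x=-0.021, v=-0.833, θ₁=0.091, ω₁=1.724, θ₂=0.116, ω₂=0.223
apply F[3]=-15.000 → step 4: x=-0.041, v=-1.153, θ₁=0.132, ω₁=2.329, θ₂=0.120, ω₂=0.227
apply F[4]=+10.957 → step 5: x=-0.062, v=-0.958, θ₁=0.175, ω₁=2.045, θ₂=0.125, ω₂=0.207
apply F[5]=+15.000 → step 6: x=-0.079, v=-0.695, θ₁=0.213, ω₁=1.669, θ₂=0.129, ω₂=0.157
apply F[6]=+15.000 → step 7: x=-0.090, v=-0.444, θ₁=0.242, ω₁=1.337, θ₂=0.131, ω₂=0.079
apply F[7]=+15.000 → step 8: x=-0.097, v=-0.203, θ₁=0.266, ω₁=1.042, θ₂=0.132, ω₂=-0.024
apply F[8]=+15.000 → step 9: x=-0.098, v=0.031, θ₁=0.284, ω₁=0.775, θ₂=0.130, ω₂=-0.149
apply F[9]=+15.000 → step 10: x=-0.095, v=0.260, θ₁=0.297, ω₁=0.531, θ₂=0.125, ω₂=-0.293
apply F[10]=+15.000 → step 11: x=-0.088, v=0.485, θ₁=0.306, ω₁=0.302, θ₂=0.118, ω₂=-0.452
apply F[11]=+15.000 → step 12: x=-0.076, v=0.709, θ₁=0.310, ω₁=0.083, θ₂=0.107, ω₂=-0.625
apply F[12]=+15.000 → step 13: x=-0.060, v=0.932, θ₁=0.309, ω₁=-0.132, θ₂=0.093, ω₂=-0.810
apply F[13]=+15.000 → step 14: x=-0.039, v=1.158, θ₁=0.304, ω₁=-0.348, θ₂=0.075, ω₂=-1.004
apply F[14]=+15.000 → step 15: x=-0.013, v=1.386, θ₁=0.295, ω₁=-0.572, θ₂=0.053, ω₂=-1.206
apply F[15]=+15.000 → step 16: x=0.017, v=1.619, θ₁=0.281, ω₁=-0.808, θ₂=0.027, ω₂=-1.414
apply F[16]=+15.000 → step 17: x=0.051, v=1.858, θ₁=0.263, ω₁=-1.062, θ₂=-0.004, ω₂=-1.624
apply F[17]=+15.000 → step 18: x=0.091, v=2.105, θ₁=0.239, ω₁=-1.343, θ₂=-0.038, ω₂=-1.832
apply F[18]=+15.000 → step 19: x=0.136, v=2.362, θ₁=0.209, ω₁=-1.657, θ₂=-0.077, ω₂=-2.032
apply F[19]=+15.000 → step 20: x=0.186, v=2.631, θ₁=0.172, ω₁=-2.011, θ₂=-0.120, ω₂=-2.218
apply F[20]=+15.000 → step 21: x=0.241, v=2.911, θ₁=0.128, ω₁=-2.413, θ₂=-0.166, ω₂=-2.379
apply F[21]=+15.000 → step 22: x=0.302, v=3.204, θ₁=0.075, ω₁=-2.869, θ₂=-0.215, ω₂=-2.503
apply F[22]=+15.000 → step 23: x=0.369, v=3.506, θ₁=0.013, ω₁=-3.381, θ₂=-0.265, ω₂=-2.578
apply F[23]=+15.000 → step 24: x=0.442, v=3.812, θ₁=-0.060, ω₁=-3.942, θ₂=-0.317, ω₂=-2.592
apply F[24]=+15.000 → step 25: x=0.522, v=4.111, θ₁=-0.145, ω₁=-4.535, θ₂=-0.369, ω₂=-2.543
apply F[25]=+15.000 → step 26: x=0.607, v=4.387, θ₁=-0.242, ω₁=-5.125, θ₂=-0.419, ω₂=-2.443
apply F[26]=+15.000 → step 27: x=0.697, v=4.620, θ₁=-0.350, ω₁=-5.670, θ₂=-0.466, ω₂=-2.325
apply F[27]=+15.000 → step 28: x=0.791, v=4.796, θ₁=-0.468, ω₁=-6.127, θ₂=-0.512, ω₂=-2.239
apply F[28]=+15.000 → step 29: x=0.888, v=4.906, θ₁=-0.594, ω₁=-6.476, θ₂=-0.556, ω₂=-2.236
apply F[29]=+15.000 → step 30: x=0.987, v=4.955, θ₁=-0.726, ω₁=-6.722, θ₂=-0.602, ω₂=-2.347
apply F[30]=+15.000 → step 31: x=1.086, v=4.952, θ₁=-0.862, ω₁=-6.885, θ₂=-0.651, ω₂=-2.585
apply F[31]=+15.000 → step 32: x=1.185, v=4.907, θ₁=-1.001, ω₁=-6.992, θ₂=-0.706, ω₂=-2.945
apply F[32]=+15.000 → step 33: x=1.282, v=4.829, θ₁=-1.142, ω₁=-7.066, θ₂=-0.770, ω₂=-3.416
apply F[33]=+15.000 → step 34: x=1.378, v=4.723, θ₁=-1.284, ω₁=-7.121, θ₂=-0.844, ω₂=-3.988
apply F[34]=+15.000 → step 35: x=1.471, v=4.591, θ₁=-1.427, ω₁=-7.164, θ₂=-0.930, ω₂=-4.653
apply F[35]=+15.000 → step 36: x=1.561, v=4.436, θ₁=-1.570, ω₁=-7.198, θ₂=-1.030, ω₂=-5.407
apply F[36]=+15.000 → step 37: x=1.648, v=4.257, θ₁=-1.715, ω₁=-7.219, θ₂=-1.147, ω₂=-6.248
Max |angle| over trajectory = 1.715 rad = 98.2°.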